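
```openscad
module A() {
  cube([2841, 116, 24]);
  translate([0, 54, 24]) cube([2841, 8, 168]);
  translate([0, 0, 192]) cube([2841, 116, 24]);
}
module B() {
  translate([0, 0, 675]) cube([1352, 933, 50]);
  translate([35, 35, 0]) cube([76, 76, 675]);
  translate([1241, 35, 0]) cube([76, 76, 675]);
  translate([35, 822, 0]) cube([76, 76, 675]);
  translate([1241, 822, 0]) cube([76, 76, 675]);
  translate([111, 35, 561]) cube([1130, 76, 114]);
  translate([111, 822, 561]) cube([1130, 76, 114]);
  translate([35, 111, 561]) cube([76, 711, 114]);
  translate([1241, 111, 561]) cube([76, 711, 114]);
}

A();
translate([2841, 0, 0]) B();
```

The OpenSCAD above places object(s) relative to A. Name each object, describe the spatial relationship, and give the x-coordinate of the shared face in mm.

A is an I-beam. B is a table. The table is against the I-beam's +x side, with their −y faces flush. The x-coordinate of the shared face is 2841 mm.

The I-beam's +x face and the table's −x face are both at x = 2841 mm.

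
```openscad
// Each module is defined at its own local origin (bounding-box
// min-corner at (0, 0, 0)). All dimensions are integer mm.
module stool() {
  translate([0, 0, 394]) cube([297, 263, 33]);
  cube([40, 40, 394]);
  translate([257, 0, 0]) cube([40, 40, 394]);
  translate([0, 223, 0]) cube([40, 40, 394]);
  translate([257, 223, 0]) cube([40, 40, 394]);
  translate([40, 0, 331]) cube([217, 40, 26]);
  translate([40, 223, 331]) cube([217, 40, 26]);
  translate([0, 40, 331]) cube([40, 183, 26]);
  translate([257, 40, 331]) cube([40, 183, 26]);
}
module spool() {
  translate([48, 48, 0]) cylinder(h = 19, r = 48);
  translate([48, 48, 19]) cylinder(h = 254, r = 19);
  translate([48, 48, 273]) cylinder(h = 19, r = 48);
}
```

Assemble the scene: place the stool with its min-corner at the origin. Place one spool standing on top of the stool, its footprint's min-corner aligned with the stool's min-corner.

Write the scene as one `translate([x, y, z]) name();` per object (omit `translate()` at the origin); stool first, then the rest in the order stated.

stool();
translate([0, 0, 427]) spool();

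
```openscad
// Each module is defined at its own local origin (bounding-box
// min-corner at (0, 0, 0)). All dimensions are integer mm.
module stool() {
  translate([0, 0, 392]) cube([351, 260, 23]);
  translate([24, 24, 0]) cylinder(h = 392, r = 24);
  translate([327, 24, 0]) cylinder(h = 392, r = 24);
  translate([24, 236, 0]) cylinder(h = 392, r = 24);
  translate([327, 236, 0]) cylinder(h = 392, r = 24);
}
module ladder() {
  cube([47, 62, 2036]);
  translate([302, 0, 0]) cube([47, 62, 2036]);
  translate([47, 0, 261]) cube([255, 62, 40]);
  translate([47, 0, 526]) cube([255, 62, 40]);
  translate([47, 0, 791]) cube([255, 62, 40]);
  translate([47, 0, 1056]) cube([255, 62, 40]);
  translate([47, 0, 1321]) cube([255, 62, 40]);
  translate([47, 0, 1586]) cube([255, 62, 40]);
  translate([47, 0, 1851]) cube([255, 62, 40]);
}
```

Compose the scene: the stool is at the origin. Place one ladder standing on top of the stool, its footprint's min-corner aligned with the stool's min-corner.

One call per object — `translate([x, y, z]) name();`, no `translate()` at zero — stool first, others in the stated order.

stool();
translate([0, 0, 415]) ladder();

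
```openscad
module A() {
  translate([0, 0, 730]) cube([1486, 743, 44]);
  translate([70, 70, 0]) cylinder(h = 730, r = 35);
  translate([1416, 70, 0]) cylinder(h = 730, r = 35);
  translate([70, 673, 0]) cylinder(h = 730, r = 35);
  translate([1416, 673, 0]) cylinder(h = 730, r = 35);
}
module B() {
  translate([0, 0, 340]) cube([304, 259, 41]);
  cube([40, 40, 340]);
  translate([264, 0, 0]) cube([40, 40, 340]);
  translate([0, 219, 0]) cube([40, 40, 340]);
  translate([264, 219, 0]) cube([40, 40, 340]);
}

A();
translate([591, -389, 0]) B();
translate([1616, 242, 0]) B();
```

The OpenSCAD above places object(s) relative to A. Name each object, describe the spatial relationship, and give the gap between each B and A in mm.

A is a table. B is a stool. Two stools sit around the table at the −y, +x sides. The gap between each stool and the table is 130 mm.

Each stool's nearest face is 130 mm from the table's bounding box.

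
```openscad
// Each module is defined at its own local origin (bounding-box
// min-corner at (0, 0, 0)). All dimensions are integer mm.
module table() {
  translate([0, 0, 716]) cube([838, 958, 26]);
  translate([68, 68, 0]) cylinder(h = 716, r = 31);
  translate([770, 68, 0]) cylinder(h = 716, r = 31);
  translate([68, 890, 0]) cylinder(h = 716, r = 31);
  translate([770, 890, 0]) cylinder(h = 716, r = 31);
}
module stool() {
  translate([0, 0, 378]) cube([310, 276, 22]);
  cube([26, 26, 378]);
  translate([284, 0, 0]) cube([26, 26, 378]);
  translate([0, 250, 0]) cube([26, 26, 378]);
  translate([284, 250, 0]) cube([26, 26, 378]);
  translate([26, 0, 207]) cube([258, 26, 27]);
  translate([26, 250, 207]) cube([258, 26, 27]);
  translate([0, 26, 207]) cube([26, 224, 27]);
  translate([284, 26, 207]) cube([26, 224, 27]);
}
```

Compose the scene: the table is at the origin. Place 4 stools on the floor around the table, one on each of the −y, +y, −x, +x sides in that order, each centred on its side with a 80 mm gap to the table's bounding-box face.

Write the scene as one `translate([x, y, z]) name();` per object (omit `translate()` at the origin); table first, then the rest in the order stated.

table();
translate([264, -356, 0]) stool();
translate([264, 1038, 0]) stool();
translate([-390, 341, 0]) stool();
translate([918, 341, 0]) stool();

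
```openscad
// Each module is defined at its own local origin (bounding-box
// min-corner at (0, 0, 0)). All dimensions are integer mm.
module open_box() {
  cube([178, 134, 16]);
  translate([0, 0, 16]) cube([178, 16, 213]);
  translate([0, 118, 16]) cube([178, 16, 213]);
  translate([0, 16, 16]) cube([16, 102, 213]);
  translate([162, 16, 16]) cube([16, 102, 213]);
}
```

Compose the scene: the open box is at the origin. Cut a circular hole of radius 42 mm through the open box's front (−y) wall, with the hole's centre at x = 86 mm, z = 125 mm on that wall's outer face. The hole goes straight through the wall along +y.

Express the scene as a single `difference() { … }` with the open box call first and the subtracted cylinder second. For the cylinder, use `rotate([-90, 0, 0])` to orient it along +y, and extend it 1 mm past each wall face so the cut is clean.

difference() {
  open_box();
  translate([86, -1, 125]) rotate([-90, 0, 0]) cylinder(h = 18, r = 42);
}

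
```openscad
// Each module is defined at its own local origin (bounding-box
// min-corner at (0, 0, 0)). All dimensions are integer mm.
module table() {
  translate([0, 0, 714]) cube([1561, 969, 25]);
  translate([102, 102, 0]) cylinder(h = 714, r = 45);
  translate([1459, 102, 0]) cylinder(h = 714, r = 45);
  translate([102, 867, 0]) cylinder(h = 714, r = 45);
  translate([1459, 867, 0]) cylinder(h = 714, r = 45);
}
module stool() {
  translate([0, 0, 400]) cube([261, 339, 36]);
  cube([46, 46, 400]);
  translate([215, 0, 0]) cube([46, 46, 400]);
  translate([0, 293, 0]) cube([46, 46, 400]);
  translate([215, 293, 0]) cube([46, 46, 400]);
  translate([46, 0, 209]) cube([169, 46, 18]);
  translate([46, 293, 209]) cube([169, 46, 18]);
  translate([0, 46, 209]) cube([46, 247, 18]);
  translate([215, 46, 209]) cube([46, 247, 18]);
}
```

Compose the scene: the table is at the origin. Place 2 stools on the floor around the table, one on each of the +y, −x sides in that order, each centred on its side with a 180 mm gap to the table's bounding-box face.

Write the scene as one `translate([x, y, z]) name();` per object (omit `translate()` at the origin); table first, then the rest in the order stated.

table();
translate([650, 1149, 0]) stool();
translate([-441, 315, 0]) stool();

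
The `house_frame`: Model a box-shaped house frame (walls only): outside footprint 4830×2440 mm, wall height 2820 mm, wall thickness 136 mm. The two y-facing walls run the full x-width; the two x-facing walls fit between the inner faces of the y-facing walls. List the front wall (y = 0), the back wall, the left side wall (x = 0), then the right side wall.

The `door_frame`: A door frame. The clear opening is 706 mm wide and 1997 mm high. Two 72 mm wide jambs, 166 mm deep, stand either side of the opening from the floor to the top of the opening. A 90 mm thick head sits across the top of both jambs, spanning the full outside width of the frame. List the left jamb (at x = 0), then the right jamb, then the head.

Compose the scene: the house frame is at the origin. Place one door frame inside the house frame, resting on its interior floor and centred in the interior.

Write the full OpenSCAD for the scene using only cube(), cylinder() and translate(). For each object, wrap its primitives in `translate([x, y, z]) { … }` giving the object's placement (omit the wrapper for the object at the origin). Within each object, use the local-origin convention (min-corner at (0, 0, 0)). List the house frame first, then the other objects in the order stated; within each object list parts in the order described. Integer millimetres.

cube([4830, 136, 2820]);
translate([0, 2304, 0]) cube([4830, 136, 2820]);
translate([0, 136, 0]) cube([136, 2168, 2820]);
translate([4694, 136, 0]) cube([136, 2168, 2820]);
translate([1990, 1137, 0]) {
  cube([72, 166, 1997]);
  translate([778, 0, 0]) cube([72, 166, 1997]);
  translate([0, 0, 1997]) cube([850, 166, 90]);
}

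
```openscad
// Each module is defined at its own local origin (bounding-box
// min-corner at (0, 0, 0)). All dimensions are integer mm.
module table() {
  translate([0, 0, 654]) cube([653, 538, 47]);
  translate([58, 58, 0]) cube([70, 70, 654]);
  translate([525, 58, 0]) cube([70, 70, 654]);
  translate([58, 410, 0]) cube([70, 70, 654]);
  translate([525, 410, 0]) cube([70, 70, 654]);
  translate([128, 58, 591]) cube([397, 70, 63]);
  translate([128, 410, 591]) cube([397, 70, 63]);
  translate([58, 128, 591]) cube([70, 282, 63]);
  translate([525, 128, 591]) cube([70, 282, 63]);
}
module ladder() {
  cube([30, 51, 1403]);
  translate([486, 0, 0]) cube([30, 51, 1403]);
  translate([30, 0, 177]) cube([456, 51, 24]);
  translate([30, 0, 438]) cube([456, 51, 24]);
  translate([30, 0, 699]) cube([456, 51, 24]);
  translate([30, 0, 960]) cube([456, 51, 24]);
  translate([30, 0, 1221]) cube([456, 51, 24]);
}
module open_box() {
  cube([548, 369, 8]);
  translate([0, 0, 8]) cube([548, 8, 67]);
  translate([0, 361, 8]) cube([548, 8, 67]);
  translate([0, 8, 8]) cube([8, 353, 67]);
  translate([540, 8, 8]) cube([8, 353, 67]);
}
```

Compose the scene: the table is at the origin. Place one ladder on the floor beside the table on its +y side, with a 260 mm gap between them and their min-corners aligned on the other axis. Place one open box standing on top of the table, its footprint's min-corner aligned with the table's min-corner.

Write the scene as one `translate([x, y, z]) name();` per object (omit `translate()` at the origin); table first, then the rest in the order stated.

table();
translate([0, 798, 0]) ladder();
translate([0, 0, 701]) open_box();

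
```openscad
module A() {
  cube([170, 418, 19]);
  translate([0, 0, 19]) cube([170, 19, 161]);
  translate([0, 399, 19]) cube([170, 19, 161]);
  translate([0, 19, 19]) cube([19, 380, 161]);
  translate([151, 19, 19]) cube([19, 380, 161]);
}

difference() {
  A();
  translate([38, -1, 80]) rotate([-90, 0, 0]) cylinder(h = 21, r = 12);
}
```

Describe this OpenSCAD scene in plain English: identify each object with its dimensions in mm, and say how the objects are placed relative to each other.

A is an open-topped rectangular box: outside dimensions 170×418×180 mm, with a uniform wall and base thickness of 19 mm. The base is a full 170×418 slab on the floor; four walls sit on top of the base. The front and back walls (the −y and +y sides) span the full width; the two side walls fit between them.

The open box has a circular hole of radius 12 mm through its front wall, centred at (x = 38, z = 80).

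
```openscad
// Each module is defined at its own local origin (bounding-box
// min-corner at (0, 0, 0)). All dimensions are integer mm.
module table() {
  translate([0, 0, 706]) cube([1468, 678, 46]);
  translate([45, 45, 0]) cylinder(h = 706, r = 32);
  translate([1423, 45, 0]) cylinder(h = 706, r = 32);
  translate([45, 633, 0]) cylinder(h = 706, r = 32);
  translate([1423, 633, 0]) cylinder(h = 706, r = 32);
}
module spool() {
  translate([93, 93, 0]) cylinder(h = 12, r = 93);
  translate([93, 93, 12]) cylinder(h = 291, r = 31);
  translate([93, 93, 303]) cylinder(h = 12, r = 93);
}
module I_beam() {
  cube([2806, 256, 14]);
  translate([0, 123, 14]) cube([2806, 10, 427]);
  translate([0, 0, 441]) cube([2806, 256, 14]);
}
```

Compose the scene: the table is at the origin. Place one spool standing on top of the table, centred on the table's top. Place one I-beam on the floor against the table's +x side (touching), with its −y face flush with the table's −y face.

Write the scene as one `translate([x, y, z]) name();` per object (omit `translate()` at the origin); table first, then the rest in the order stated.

table();
translate([641, 246, 752]) spool();
translate([1468, 0, 0]) I_beam();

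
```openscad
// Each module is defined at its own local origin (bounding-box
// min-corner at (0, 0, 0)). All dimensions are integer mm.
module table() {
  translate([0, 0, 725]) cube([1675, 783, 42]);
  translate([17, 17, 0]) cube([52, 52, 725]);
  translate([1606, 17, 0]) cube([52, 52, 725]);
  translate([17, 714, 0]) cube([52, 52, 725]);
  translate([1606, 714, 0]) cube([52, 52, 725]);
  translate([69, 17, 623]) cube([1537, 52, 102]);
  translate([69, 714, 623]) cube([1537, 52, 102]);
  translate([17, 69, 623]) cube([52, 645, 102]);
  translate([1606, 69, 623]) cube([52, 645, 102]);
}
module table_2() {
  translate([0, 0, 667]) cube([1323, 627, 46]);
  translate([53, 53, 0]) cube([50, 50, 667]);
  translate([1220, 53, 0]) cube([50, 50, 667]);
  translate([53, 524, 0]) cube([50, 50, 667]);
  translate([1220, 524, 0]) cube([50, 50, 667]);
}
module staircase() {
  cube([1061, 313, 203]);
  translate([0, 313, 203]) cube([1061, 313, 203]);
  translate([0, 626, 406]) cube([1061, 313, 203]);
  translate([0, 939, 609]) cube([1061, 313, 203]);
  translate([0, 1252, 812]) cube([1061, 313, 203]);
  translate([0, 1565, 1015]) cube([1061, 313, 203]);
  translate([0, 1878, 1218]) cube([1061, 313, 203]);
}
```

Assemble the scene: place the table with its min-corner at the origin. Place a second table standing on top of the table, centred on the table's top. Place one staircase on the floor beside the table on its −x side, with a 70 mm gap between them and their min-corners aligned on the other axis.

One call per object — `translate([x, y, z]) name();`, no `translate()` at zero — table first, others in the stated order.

table();
translate([176, 78, 767]) table_2();
translate([-1131, 0, 0]) staircase();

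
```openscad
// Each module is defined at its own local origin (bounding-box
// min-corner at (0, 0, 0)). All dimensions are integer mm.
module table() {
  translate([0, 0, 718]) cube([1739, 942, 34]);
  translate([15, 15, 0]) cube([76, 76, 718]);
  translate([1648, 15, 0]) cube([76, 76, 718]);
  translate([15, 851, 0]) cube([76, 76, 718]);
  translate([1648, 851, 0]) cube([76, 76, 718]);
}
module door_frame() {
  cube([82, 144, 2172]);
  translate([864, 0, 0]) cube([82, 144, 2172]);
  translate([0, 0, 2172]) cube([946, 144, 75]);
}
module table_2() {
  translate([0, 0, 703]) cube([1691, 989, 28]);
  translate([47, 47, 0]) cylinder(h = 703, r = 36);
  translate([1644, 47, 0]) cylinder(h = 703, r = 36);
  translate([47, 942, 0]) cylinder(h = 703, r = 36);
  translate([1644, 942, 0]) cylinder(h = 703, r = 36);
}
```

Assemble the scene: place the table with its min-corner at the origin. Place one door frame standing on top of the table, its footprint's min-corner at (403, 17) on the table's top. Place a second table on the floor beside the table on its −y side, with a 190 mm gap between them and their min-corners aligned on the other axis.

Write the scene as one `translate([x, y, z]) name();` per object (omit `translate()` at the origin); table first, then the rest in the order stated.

table();
translate([403, 17, 752]) door_frame();
translate([0, -1179, 0]) table_2();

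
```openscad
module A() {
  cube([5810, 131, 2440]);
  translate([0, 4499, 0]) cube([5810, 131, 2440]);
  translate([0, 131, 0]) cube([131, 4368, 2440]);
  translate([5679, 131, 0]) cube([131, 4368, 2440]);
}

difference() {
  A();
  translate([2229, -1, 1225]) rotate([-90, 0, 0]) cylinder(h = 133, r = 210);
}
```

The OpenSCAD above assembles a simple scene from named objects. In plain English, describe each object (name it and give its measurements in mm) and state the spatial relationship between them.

A is a box-shaped house frame (walls only): outside footprint 5810×4630 mm, wall height 2440 mm, wall thickness 131 mm. The two y-facing walls run the full x-width; the two x-facing walls fit between the inner faces of the y-facing walls.

The house frame has a circular hole of radius 210 mm through its front wall, centred at (x = 2229, z = 1225).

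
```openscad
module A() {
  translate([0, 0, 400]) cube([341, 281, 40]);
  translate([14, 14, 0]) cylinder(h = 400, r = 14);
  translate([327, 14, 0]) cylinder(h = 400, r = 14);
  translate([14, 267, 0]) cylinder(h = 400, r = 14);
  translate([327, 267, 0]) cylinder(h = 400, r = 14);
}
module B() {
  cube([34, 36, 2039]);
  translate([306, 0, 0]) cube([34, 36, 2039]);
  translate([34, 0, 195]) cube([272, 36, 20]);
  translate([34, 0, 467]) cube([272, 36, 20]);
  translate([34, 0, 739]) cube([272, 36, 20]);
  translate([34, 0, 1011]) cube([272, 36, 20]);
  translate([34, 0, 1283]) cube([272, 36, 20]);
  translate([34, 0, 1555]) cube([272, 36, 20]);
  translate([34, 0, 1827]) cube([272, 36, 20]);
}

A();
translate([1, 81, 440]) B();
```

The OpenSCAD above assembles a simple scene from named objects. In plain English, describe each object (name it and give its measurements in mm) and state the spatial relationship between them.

A is a four-legged stool. The seat is 341×281 mm, 40 mm thick, top at z = 440 mm. It stands on four round legs, each 28 mm in diameter, from z = 0 to the seat underside, each leg's axis is inset half a diameter from the nearest pair of seat edges (so the leg's bounding box is flush with the corner).

B is a straight ladder. Two 34×36 mm vertical rails, 2039 mm tall, stand 340 mm apart (outside-to-outside) with their front faces coplanar on the −y side. 7 rungs, each 36 mm deep and 20 mm tall, span between the inner faces of the rails, front faces flush with the rails. The lowest rung's underside is at z = 195 mm and rungs are spaced 272 mm apart (underside to underside).

The ladder is on top of the stool.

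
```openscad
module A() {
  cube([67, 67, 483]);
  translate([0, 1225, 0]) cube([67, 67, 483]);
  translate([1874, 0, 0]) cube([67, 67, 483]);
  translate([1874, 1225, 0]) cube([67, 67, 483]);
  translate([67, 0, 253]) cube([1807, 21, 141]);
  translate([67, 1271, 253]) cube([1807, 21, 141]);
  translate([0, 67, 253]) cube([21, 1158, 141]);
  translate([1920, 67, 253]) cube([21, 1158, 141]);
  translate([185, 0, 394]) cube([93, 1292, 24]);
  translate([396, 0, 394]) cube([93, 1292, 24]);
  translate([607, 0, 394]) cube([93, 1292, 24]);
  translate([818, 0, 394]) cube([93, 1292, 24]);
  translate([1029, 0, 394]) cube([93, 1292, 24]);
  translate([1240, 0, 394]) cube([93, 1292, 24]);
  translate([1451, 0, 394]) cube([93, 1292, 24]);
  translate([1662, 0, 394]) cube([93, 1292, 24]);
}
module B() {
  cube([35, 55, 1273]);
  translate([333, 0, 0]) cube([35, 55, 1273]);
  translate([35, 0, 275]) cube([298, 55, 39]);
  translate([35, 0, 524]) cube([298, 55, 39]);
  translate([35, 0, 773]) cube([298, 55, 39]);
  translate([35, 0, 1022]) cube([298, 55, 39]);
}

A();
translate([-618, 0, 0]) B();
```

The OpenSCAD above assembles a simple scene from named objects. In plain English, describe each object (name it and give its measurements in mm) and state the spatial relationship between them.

A is a bed frame 1941 mm long (x) by 1292 mm wide (y). Four 67×67 mm corner posts, 483 mm tall, at the corners of the footprint. Four rails of 21 mm thickness and 141 mm height run between adjacent posts with their undersides at z = 253 mm, their outer faces flush with the outside of the frame (the two x-running rails run between the posts' inner faces; the two y-running rails run between the posts' inner faces). 8 slats, each 93 mm wide (x) and 24 mm thick, lie across the top of the two x-running rails, running the full 1292 mm width of the frame in y; the slats are evenly spaced along x between the inner faces of the end posts with equal gaps (rounded down to the nearest mm) at the −x end and between each pair — any rounding remainder accumulates at the +x end.

B is a straight ladder. Two 35×55 mm vertical rails, 1273 mm tall, stand 368 mm apart (outside-to-outside) with their front faces coplanar on the −y side. 4 rungs, each 55 mm deep and 39 mm tall, span between the inner faces of the rails, front faces flush with the rails. The lowest rung's underside is at z = 275 mm and rungs are spaced 249 mm apart (underside to underside).

The ladder is on the floor beside the bed frame on its −x side.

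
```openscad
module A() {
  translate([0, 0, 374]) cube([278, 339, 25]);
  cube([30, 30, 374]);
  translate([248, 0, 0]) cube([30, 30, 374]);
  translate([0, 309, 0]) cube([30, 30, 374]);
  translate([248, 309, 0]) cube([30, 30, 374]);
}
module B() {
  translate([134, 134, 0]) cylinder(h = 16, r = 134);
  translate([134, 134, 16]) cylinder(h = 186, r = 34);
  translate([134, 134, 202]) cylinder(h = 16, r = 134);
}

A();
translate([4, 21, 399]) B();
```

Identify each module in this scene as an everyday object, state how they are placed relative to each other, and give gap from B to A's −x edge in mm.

A is a stool. B is a spool. The spool is on top of the stool. The gap from the spool to the stool's −x edge is 4 mm.

The spool's min-x is at 4; the stool's min-x is 0; gap = 4 mm.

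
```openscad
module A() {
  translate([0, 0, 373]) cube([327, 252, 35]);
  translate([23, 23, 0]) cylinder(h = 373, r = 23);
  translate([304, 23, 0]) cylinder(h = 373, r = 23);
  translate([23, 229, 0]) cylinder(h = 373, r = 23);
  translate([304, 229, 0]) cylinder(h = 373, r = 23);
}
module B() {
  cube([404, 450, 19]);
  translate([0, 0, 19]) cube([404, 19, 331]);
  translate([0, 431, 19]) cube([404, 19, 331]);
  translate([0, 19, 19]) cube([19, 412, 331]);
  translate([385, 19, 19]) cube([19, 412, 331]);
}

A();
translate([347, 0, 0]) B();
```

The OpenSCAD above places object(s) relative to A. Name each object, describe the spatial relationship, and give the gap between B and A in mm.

The open box's nearest face is 20 mm from the stool's +x face.

A is a stool. B is an open box. The open box is on the floor beside the stool on its +x side. The gap between the open box and the stool is 20 mm.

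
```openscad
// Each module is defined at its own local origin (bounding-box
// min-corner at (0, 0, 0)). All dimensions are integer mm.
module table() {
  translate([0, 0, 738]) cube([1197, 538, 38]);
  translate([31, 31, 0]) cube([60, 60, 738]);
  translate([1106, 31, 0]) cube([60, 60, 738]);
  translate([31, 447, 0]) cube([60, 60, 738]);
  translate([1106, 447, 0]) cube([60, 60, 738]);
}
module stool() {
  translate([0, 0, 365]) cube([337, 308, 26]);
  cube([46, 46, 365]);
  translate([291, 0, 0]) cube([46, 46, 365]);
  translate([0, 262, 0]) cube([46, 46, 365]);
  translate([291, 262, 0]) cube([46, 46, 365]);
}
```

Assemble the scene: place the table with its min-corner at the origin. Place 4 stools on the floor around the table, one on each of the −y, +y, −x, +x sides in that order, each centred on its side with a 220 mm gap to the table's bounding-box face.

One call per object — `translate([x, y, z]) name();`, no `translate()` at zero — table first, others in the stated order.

table();
translate([430, -528, 0]) stool();
translate([430, 758, 0]) stool();
translate([-557, 115, 0]) stool();
translate([1417, 115, 0]) stool();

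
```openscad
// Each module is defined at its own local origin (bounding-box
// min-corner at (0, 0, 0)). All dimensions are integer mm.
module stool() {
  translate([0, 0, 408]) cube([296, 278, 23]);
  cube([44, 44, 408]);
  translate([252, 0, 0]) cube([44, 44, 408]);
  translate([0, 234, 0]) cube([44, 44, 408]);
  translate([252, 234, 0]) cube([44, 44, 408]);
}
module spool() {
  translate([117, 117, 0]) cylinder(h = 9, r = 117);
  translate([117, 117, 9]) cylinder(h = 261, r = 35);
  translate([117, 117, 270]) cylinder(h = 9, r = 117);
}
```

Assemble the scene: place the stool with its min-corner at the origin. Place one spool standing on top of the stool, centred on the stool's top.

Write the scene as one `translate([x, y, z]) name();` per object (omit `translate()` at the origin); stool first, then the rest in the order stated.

stool();
translate([31, 22, 431]) spool();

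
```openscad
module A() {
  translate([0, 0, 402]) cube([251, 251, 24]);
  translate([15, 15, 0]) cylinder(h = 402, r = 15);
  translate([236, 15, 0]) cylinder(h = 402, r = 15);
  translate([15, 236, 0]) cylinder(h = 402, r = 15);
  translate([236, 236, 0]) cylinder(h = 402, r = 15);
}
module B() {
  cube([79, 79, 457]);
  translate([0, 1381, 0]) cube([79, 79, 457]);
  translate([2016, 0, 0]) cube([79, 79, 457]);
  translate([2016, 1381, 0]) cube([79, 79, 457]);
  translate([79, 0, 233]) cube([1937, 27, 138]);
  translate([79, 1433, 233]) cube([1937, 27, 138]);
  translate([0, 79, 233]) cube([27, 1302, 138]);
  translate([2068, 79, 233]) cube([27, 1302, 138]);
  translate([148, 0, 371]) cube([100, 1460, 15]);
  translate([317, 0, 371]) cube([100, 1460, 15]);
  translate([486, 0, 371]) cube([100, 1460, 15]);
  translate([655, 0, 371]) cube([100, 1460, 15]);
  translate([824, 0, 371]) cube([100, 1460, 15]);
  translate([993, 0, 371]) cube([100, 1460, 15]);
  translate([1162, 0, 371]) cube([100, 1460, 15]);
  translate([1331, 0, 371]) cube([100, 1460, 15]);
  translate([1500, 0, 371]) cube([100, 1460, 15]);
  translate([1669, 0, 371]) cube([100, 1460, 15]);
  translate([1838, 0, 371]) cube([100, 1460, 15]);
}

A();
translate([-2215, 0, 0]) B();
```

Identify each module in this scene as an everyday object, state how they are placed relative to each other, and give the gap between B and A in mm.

The bed frame's nearest face is 120 mm from the stool's −x face.

A is a stool. B is a bed frame. The bed frame is on the floor beside the stool on its −x side. The gap between the bed frame and the stool is 120 mm.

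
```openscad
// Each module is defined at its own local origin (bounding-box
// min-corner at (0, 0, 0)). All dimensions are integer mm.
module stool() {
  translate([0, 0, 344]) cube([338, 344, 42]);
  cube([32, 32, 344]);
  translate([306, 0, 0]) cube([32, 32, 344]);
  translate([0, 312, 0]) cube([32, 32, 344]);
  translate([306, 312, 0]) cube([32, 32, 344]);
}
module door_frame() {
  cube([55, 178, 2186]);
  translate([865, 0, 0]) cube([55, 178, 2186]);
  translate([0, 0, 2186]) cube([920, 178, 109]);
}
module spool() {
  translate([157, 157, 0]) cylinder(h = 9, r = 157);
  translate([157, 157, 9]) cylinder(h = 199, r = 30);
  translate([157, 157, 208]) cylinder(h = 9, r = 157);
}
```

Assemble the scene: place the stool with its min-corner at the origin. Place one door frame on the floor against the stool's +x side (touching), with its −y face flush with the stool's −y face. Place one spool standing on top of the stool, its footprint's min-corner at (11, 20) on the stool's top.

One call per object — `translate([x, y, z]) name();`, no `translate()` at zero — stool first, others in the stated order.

stool();
translate([338, 0, 0]) door_frame();
translate([11, 20, 386]) spool();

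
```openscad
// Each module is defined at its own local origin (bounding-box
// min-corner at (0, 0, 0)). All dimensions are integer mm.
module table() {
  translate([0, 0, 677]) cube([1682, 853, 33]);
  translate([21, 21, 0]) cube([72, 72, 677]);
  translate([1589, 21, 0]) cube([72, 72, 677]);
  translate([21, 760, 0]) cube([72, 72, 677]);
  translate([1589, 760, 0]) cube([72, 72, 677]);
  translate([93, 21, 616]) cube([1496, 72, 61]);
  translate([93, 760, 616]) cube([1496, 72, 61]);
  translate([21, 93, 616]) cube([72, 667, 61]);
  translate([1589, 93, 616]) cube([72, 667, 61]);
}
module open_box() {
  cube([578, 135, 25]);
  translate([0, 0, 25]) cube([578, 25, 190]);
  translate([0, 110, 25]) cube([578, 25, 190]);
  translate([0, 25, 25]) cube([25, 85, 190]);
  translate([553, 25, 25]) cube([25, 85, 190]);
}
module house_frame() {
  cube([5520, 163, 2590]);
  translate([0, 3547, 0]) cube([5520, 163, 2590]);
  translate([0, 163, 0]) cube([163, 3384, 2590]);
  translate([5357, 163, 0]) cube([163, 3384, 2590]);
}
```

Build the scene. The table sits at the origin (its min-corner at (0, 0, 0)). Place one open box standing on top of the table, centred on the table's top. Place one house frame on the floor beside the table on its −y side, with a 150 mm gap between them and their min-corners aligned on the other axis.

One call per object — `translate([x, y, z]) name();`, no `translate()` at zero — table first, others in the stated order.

table();
translate([552, 359, 710]) open_box();
translate([0, -3860, 0]) house_frame();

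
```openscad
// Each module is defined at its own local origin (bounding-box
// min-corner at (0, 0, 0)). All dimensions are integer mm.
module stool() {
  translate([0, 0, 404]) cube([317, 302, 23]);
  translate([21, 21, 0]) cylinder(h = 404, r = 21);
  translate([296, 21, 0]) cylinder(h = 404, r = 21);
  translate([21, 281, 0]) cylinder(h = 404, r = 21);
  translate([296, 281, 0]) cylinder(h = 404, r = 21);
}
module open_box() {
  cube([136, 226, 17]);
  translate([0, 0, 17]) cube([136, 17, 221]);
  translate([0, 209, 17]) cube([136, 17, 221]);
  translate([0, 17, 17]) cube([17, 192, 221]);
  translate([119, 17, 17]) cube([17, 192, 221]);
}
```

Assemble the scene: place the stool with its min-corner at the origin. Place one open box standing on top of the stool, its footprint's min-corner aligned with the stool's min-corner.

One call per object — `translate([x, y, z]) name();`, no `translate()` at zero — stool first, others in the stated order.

stool();
translate([0, 0, 427]) open_box();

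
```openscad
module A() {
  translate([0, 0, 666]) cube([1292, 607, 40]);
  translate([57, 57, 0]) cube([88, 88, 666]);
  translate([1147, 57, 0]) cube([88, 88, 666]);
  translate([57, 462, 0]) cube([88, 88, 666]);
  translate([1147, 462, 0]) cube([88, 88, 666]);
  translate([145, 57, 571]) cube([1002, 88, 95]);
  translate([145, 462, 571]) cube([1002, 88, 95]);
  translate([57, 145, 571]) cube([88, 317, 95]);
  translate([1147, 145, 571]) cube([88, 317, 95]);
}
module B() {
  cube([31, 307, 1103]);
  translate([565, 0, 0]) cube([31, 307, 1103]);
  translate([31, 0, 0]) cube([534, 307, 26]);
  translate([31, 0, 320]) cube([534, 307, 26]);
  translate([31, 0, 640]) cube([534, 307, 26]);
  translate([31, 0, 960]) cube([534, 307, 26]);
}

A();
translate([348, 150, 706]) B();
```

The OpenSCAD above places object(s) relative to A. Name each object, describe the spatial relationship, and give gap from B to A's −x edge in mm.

The bookshelf's min-x is at 348; the table's min-x is 0; gap = 348 mm.

A is a table. B is a bookshelf. The bookshelf is on top of the table, centred. The gap from the bookshelf to the table's −x edge is 348 mm.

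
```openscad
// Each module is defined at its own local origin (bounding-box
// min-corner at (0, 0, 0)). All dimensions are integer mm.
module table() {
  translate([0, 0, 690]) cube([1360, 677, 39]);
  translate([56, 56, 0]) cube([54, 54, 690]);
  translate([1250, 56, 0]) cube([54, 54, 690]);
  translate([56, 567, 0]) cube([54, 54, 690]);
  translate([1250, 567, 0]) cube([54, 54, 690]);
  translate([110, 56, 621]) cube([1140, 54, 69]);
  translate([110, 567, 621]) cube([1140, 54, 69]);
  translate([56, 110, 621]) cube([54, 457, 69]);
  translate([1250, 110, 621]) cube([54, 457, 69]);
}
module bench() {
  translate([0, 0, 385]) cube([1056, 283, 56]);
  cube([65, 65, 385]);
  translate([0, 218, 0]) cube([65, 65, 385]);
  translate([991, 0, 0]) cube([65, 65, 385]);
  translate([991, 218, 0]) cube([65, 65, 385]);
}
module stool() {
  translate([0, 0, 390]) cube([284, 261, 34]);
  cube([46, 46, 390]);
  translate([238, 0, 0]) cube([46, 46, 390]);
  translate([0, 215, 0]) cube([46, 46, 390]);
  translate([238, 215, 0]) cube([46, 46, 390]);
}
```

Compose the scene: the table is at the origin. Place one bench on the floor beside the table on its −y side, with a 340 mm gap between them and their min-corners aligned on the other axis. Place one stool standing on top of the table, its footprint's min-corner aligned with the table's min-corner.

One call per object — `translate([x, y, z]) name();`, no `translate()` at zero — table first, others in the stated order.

table();
translate([0, -623, 0]) bench();
translate([0, 0, 729]) stool();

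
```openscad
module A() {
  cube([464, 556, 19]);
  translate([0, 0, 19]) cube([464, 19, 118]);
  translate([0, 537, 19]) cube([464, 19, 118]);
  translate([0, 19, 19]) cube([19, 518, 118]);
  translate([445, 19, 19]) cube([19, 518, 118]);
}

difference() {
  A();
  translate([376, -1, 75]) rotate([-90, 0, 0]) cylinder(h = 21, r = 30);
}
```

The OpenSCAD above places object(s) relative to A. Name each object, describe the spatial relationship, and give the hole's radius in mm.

The subtracted cylinder has r = 30 mm.

A is an open box. The open box has a circular hole through its front wall. The hole's radius is 30 mm.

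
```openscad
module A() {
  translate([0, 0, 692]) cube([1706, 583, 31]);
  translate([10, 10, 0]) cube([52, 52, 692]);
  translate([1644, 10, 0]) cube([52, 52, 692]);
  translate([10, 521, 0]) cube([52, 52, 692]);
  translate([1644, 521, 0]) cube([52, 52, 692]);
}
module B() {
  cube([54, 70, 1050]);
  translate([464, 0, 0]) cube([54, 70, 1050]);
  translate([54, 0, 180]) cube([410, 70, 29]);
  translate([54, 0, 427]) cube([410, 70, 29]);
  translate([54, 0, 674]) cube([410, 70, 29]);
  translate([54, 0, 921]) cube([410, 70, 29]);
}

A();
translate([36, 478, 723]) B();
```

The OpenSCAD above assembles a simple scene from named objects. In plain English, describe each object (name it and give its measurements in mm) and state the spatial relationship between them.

A is a table with a 1706×583 mm rectangular top, 31 mm thick, top surface at z = 723 mm, supported by four 52×52 mm square legs, each inset 10 mm from the nearest pair of top edges, running from the floor.

B is a wooden ladder with two side rails of 54×70 mm section and 1050 mm height, set 518 mm apart overall. Between them run 4 rectangular rungs (70 mm deep, 29 mm thick), front faces flush with the rails' −y face. The bottom of the first rung is 180 mm above the floor and each subsequent rung is 247 mm higher than the one below.

The ladder is on top of the table.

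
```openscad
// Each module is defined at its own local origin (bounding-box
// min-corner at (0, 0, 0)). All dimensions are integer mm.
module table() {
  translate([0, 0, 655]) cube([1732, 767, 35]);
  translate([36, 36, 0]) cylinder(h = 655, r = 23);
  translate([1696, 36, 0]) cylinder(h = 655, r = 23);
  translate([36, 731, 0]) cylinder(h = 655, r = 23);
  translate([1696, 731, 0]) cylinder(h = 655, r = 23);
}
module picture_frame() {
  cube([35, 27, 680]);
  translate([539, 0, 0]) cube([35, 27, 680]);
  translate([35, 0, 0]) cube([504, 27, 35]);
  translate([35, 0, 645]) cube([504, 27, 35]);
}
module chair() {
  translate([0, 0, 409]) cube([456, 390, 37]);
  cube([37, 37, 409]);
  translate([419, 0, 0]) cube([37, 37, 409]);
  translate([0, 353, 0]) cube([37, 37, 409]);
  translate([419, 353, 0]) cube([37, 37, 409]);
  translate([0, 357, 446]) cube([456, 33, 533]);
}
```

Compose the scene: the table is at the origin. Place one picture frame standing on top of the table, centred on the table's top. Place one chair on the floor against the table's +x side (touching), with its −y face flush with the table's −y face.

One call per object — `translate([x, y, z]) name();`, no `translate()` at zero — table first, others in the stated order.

table();
translate([579, 370, 690]) picture_frame();
translate([1732, 0, 0]) chair();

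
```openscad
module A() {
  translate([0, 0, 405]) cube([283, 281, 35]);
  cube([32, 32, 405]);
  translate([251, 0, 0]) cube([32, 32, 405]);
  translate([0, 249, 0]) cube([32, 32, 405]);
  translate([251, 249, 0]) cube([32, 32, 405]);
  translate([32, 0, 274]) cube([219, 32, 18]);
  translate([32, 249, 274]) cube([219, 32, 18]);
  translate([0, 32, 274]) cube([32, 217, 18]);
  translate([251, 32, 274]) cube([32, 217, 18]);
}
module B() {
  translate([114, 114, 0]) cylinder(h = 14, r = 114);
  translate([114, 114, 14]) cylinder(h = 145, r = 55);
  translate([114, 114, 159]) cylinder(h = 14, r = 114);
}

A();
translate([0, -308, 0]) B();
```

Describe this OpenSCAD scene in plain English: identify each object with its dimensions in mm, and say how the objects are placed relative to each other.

A is a simple wooden stool: a rectangular seat 283 mm (x) by 281 mm (y), 35 mm thick, top face at z = 440 mm, on four square legs, each 32×32 mm in cross-section. The legs rest on z = 0, each flush with a corner of the seat. Four stretchers, 32 mm wide and 18 mm tall, connect adjacent legs with their undersides at z = 274 mm, each running between the inner faces of the legs it joins and aligned with the legs' outer faces on the other axis.

B is a spool: two coaxial disc flanges of radius 114 mm and thickness 14 mm, joined by a core cylinder of radius 55 mm and height 145 mm. The lower flange rests on z = 0 and the three cylinders share a vertical axis.

The spool is on the floor beside the stool on its −y side.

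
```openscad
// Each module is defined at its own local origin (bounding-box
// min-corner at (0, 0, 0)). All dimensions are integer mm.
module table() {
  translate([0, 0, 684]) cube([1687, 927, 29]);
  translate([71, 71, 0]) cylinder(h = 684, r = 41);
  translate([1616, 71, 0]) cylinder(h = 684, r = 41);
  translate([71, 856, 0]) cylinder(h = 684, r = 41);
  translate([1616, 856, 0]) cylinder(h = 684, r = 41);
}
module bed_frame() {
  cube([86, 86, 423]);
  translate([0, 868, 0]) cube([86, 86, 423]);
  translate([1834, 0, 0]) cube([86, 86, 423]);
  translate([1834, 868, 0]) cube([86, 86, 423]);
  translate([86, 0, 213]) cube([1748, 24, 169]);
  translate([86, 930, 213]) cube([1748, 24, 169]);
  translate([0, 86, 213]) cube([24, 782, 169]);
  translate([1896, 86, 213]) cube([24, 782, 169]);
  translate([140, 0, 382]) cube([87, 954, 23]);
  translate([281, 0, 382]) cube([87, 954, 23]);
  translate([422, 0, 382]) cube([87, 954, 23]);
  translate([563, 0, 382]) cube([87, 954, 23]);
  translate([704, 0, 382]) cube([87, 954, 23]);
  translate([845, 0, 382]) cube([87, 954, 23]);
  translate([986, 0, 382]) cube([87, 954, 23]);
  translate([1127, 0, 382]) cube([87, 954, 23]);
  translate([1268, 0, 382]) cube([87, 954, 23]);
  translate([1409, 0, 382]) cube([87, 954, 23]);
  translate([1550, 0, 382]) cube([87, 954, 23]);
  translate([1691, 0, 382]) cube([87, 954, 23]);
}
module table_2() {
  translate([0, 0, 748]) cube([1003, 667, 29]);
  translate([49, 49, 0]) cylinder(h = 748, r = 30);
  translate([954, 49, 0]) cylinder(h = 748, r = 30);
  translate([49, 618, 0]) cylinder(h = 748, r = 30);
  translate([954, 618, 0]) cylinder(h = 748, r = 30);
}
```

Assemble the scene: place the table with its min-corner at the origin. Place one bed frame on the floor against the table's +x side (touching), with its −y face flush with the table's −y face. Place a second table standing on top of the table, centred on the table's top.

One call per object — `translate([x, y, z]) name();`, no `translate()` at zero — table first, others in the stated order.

table();
translate([1687, 0, 0]) bed_frame();
translate([342, 130, 713]) table_2();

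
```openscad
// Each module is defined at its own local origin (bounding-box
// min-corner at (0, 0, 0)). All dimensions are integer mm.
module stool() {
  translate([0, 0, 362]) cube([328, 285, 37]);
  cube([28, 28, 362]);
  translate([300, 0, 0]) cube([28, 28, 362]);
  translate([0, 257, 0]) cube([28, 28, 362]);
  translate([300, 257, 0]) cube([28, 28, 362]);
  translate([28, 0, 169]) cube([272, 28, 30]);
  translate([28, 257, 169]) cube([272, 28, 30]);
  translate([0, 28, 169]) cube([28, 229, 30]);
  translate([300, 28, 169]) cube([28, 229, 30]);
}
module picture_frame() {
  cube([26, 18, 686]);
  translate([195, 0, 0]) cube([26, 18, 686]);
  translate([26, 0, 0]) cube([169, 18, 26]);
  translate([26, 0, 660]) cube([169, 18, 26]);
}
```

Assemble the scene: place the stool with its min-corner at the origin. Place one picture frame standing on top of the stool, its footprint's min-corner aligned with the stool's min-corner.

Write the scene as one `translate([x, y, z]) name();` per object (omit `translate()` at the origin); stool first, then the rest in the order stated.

stool();
translate([0, 0, 399]) picture_frame();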